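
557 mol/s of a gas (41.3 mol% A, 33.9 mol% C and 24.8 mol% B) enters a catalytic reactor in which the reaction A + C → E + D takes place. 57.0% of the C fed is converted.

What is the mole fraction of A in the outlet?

0.22

C reacted = 0.57 × 188.8 = 107.6 mol/s; ν_C = −1, so ξ = 107.6/1 = 107.6 mol/s.
Outlet amounts (n = n₀ + ν ξ):
  A: 230 − 1(107.6) = 122.4
  C: 188.8 − 1(107.6) = 81.19
  E: 0 + 1(107.6) = 107.6
  D: 0 + 1(107.6) = 107.6
  B: 138.1 (inert)
Total out = 557 mol/s; y_A = 122.4 / 557 = 0.2198.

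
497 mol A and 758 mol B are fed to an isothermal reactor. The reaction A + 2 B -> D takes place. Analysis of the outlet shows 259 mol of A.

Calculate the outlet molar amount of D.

For A: n = n₀ − 1ξ → 259 = 497 − 1ξ, giving ξ = 238 mol.
Outlet amounts (n = n₀ + ν ξ):
  A: 497 − 1(238) = 259
  B: 758 − 2(238) = 282
  D: 0 + 1(238) = 238

238 mol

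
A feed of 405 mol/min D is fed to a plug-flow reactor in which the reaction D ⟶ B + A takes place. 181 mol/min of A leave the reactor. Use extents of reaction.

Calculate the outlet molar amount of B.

181 mol/min

For A: n = n₀ + 1ξ → 181 = 0 + 1ξ, giving ξ = 181 mol/min.
Outlet amounts (n = n₀ + ν ξ):
  D: 405 − 1(181) = 224
  B: 0 + 1(181) = 181
  A: 0 + 1(181) = 181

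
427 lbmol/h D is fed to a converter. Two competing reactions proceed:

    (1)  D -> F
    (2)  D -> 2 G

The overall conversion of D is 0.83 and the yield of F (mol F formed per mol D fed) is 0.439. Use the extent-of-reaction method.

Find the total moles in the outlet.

Yield of F: 1ξ₁ / 427 = 0.439 → ξ₁ = 187.5 lbmol/h.
Conversion of D: 1ξ₁ + 1ξ₂ = 0.83 × 427 = 354.4 → ξ₂ = 167 lbmol/h.
Outlet amounts (n = n₀ + Σ ν·ξ):
  D: 427 − 1(187.5) − 1(167) = 72.59
  F: 0 + 1(187.5) = 187.5
  G: 0 + 2(167) = 333.9
Total out = 72.59 + 187.5 + 333.9 = 594 lbmol/h.

594 lbmol/h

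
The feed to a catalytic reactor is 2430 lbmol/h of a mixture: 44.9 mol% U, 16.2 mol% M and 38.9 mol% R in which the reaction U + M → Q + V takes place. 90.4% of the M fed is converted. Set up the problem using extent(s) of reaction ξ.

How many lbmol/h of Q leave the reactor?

M reacted = 0.904 × 393.7 = 355.9 lbmol/h; ν_M = −1, so ξ = 355.9/1 = 355.9 lbmol/h.
Outlet amounts (n = n₀ + ν ξ):
  U: 1091 − 1(355.9) = 735.2
  M: 393.7 − 1(355.9) = 37.79
  Q: 0 + 1(355.9) = 355.9
  V: 0 + 1(355.9) = 355.9
  R: 945.3 (inert)

356 lbmol/h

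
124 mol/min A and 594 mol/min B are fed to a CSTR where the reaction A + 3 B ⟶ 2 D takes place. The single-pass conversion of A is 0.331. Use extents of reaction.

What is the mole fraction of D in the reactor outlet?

A reacted = 0.331 × 124 = 41.04 mol/min; ν_A = −1, so ξ = 41.04/1 = 41.04 mol/min.
Outlet amounts (n = n₀ + ν ξ):
  A: 124 − 1(41.04) = 82.96
  B: 594 − 3(41.04) = 470.9
  D: 0 + 2(41.04) = 82.09
Total out = 635.9 mol/min; y_D = 82.09 / 635.9 = 0.1291.

0.129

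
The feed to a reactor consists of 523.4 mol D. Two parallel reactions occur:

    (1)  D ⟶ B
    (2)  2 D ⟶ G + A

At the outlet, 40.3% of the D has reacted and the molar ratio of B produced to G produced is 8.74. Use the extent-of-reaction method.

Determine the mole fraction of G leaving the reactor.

Conversion of D: D consumed = 0.403 × 523.4 = 210.9 mol = 1ξ₁ + 2ξ₂.
Selectivity: 1ξ₁ / (1ξ₂) = 8.74 → ξ₁ = 8.74 ξ₂.
Substitute: (1·8.74 + 2) ξ₂ = 210.9 → ξ₂ = 19.64 mol, ξ₁ = 171.7 mol.
Outlet amounts (n = n₀ + Σ ν·ξ):
  D: 523.4 − 1(171.7) − 2(19.64) = 312.5
  B: 0 + 1(171.7) = 171.7
  G: 0 + 1(19.64) = 19.64
  A: 0 + 1(19.64) = 19.64
Total out = 523.4 mol; y_G = 19.64 / 523.4 = 0.03752.

0.0375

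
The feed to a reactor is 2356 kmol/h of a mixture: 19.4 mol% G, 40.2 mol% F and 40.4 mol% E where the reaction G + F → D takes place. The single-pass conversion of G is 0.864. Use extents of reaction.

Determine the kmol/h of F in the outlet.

G reacted = 0.864 × 457.1 = 394.9 kmol/h; ν_G = −1, so ξ = 394.9/1 = 394.9 kmol/h.
Outlet amounts (n = n₀ + ν ξ):
  G: 457.1 − 1(394.9) = 62.16
  F: 947.1 − 1(394.9) = 552.2
  D: 0 + 1(394.9) = 394.9
  E: 951.8 (inert)

552 kmol/h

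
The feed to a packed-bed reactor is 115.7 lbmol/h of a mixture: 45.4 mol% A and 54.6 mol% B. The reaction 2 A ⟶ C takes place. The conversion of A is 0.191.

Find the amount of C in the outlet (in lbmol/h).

A reacted = 0.191 × 52.53 = 10.03 lbmol/h; ν_A = −2, so ξ = 10.03/2 = 5.016 lbmol/h.
Outlet amounts (n = n₀ + ν ξ):
  A: 52.53 − 2(5.016) = 42.49
  C: 0 + 1(5.016) = 5.016
  B: 63.17 (inert)

5.02 lbmol/h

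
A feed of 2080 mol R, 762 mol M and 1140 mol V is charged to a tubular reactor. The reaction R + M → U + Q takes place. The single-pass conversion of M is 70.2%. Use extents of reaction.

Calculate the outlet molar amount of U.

535 mol

M reacted = 0.702 × 762 = 534.9 mol; ν_M = −1, so ξ = 534.9/1 = 534.9 mol.
Outlet amounts (n = n₀ + ν ξ):
  R: 2080 − 1(534.9) = 1545
  M: 762 − 1(534.9) = 227.1
  U: 0 + 1(534.9) = 534.9
  Q: 0 + 1(534.9) = 534.9
  V: 1140 (inert)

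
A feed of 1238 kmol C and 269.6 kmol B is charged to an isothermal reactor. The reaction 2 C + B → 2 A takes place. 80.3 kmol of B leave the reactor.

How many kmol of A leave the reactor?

For B: n = n₀ − 1ξ → 80.3 = 269.6 − 1ξ, giving ξ = 189.3 kmol.
Outlet amounts (n = n₀ + ν ξ):
  C: 1238 − 2(189.3) = 859.4
  B: 269.6 − 1(189.3) = 80.3
  A: 0 + 2(189.3) = 378.6

379 kmol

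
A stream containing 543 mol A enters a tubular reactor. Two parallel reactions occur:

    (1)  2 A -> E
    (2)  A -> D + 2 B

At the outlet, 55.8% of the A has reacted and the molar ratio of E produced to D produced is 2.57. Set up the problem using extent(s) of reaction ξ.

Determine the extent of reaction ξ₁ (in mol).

ξ₁ = 127 mol

Conversion of A: A consumed = 0.558 × 543 = 303 mol = 2ξ₁ + 1ξ₂.
Selectivity: 1ξ₁ / (1ξ₂) = 2.57 → ξ₁ = 2.57 ξ₂.
Substitute: (2·2.57 + 1) ξ₂ = 303 → ξ₂ = 49.35 mol, ξ₁ = 126.8 mol.
Outlet amounts (n = n₀ + Σ ν·ξ):
  A: 543 − 2(126.8) − 1(49.35) = 240
  E: 0 + 1(126.8) = 126.8
  D: 0 + 1(49.35) = 49.35
  B: 0 + 2(49.35) = 98.7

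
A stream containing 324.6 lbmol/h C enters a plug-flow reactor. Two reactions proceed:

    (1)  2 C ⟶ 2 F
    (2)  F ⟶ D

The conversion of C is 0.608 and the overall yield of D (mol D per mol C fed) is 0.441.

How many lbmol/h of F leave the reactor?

Conversion of C: C consumed = 2ξ₁ = 0.608 × 324.6 → ξ₁ = 98.68 lbmol/h.
Yield of D: 1ξ₂ / 324.6 = 0.441 → ξ₂ = 143.1 lbmol/h.
Outlet amounts (n = n₀ + Σ ν·ξ):
  C: 324.6 − 2(98.68) = 127.2
  F: 0 + 2(98.68) − 1(143.1) = 54.21
  D: 0 + 1(143.1) = 143.1

54.2 lbmol/h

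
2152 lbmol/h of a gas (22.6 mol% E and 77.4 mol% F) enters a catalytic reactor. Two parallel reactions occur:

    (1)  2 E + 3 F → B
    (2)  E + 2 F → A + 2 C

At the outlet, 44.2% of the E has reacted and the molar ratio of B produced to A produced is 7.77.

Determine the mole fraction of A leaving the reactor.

Conversion of E: E consumed = 0.442 × 486.4 = 215 lbmol/h = 2ξ₁ + 1ξ₂.
Selectivity: 1ξ₁ / (1ξ₂) = 7.77 → ξ₁ = 7.77 ξ₂.
Substitute: (2·7.77 + 1) ξ₂ = 215 → ξ₂ = 13 lbmol/h, ξ₁ = 101 lbmol/h.
Outlet amounts (n = n₀ + Σ ν·ξ):
  E: 486.4 − 2(101) − 1(13) = 271.4
  F: 1666 − 3(101) − 2(13) = 1337
  B: 0 + 1(101) = 101
  A: 0 + 1(13) = 13
  C: 0 + 2(13) = 25.99
Total out = 1748 lbmol/h; y_A = 13 / 1748 = 0.007435.

0.00744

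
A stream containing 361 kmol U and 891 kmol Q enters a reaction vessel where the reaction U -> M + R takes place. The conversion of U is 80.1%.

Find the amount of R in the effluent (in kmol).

289 kmol

U reacted = 0.801 × 361 = 289.2 kmol; ν_U = −1, so ξ = 289.2/1 = 289.2 kmol.
Outlet amounts (n = n₀ + ν ξ):
  U: 361 − 1(289.2) = 71.84
  M: 0 + 1(289.2) = 289.2
  R: 0 + 1(289.2) = 289.2
  Q: 891 (inert)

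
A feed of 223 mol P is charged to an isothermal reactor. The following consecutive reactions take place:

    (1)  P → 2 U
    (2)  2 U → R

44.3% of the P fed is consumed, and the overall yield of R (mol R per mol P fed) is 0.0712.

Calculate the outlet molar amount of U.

Conversion of P: P consumed = 1ξ₁ = 0.443 × 223 → ξ₁ = 98.79 mol.
Yield of R: 1ξ₂ / 223 = 0.0712 → ξ₂ = 15.88 mol.
Outlet amounts (n = n₀ + Σ ν·ξ):
  P: 223 − 1(98.79) = 124.2
  U: 0 + 2(98.79) − 2(15.88) = 165.8
  R: 0 + 1(15.88) = 15.88

166 mol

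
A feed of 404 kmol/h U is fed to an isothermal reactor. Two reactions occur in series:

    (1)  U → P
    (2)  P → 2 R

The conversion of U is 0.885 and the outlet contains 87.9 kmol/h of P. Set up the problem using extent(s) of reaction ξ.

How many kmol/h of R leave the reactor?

Conversion of U: U consumed = 1ξ₁ = 0.885 × 404 → ξ₁ = 357.5 kmol/h.
P balance: n_P = 0 + 1ξ₁ − 1ξ₂ = 87.9 → ξ₂ = (1·357.5 − 87.9)/1 = 269.6 kmol/h.
Outlet amounts (n = n₀ + Σ ν·ξ):
  U: 404 − 1(357.5) = 46.46
  P: 0 + 1(357.5) − 1(269.6) = 87.9
  R: 0 + 2(269.6) = 539.3

539 kmol/h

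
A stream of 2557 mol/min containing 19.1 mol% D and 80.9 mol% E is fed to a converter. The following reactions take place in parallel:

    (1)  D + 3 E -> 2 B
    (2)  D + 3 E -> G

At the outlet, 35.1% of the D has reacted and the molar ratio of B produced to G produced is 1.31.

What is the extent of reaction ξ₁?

Conversion of D: D consumed = 0.351 × 488.4 = 171.4 mol/min = 1ξ₁ + 1ξ₂.
Selectivity: 2ξ₁ / (1ξ₂) = 1.31 → ξ₁ = 0.655 ξ₂.
Substitute: (1·0.655 + 1) ξ₂ = 171.4 → ξ₂ = 103.6 mol/min, ξ₁ = 67.84 mol/min.
Outlet amounts (n = n₀ + Σ ν·ξ):
  D: 488.4 − 1(67.84) − 1(103.6) = 317
  E: 2069 − 3(67.84) − 3(103.6) = 1554
  B: 0 + 2(67.84) = 135.7
  G: 0 + 1(103.6) = 103.6

ξ₁ = 67.8 mol/min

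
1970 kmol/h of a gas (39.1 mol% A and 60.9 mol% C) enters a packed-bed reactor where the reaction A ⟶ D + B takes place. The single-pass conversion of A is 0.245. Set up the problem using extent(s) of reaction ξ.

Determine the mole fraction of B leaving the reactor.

A reacted = 0.245 × 770.3 = 188.7 kmol/h; ν_A = −1, so ξ = 188.7/1 = 188.7 kmol/h.
Outlet amounts (n = n₀ + ν ξ):
  A: 770.3 − 1(188.7) = 581.6
  D: 0 + 1(188.7) = 188.7
  B: 0 + 1(188.7) = 188.7
  C: 1200 (inert)
Total out = 2159 kmol/h; y_B = 188.7 / 2159 = 0.08742.

0.0874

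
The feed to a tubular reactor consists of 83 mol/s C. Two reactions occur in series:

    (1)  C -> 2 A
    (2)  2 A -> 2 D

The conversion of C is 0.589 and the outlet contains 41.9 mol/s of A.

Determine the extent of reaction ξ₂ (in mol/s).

ξ₂ = 27.9 mol/s

Conversion of C: C consumed = 1ξ₁ = 0.589 × 83 → ξ₁ = 48.89 mol/s.
A balance: n_A = 0 + 2ξ₁ − 2ξ₂ = 41.9 → ξ₂ = (2·48.89 − 41.9)/2 = 27.94 mol/s.
Outlet amounts (n = n₀ + Σ ν·ξ):
  C: 83 − 1(48.89) = 34.11
  A: 0 + 2(48.89) − 2(27.94) = 41.9
  D: 0 + 2(27.94) = 55.87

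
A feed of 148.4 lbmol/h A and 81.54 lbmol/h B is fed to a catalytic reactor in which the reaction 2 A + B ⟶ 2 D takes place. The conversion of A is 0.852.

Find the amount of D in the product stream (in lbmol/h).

126 lbmol/h

A reacted = 0.852 × 148.4 = 126.4 lbmol/h; ν_A = −2, so ξ = 126.4/2 = 63.22 lbmol/h.
Outlet amounts (n = n₀ + ν ξ):
  A: 148.4 − 2(63.22) = 21.96
  B: 81.54 − 1(63.22) = 18.32
  D: 0 + 2(63.22) = 126.4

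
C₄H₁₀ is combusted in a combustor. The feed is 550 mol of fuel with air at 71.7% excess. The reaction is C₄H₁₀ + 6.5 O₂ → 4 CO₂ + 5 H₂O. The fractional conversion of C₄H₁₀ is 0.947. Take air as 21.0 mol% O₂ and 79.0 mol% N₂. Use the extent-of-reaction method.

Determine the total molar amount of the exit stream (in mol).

30600 mol

Stoichiometric O₂ = 6.5 × 550 = 3575 mol; O₂ fed = 3575 × 1.717 = 6138 mol.
N₂ fed = 6138 × 79/21 = 23090 mol.
Fuel reacted = 0.947 × 550 → ξ = 520.9 mol.
Outlet (n = n₀ + ν ξ):
  C₄H₁₀: 550 − 1(520.9) = 29.15
  O₂: 6138 − 6.5(520.9) = 2753
  N₂: 23090 (inert)
  CO₂: 0 + 4(520.9) = 2083
  H₂O: 0 + 5(520.9) = 2604
Total out = 29.15 + 2753 + 23090 + 2083 + 2604 = 30560 mol.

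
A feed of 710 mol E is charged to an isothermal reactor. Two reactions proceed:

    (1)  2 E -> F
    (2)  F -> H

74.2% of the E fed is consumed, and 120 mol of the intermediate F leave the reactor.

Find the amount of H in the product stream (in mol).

Conversion of E: E consumed = 2ξ₁ = 0.742 × 710 → ξ₁ = 263.4 mol.
F balance: n_F = 0 + 1ξ₁ − 1ξ₂ = 120 → ξ₂ = (1·263.4 − 120)/1 = 143.4 mol.
Outlet amounts (n = n₀ + Σ ν·ξ):
  E: 710 − 2(263.4) = 183.2
  F: 0 + 1(263.4) − 1(143.4) = 120
  H: 0 + 1(143.4) = 143.4

143 mol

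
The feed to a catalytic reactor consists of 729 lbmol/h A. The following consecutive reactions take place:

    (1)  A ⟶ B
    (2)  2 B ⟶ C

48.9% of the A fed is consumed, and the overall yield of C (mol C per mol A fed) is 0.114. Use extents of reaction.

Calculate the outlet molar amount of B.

190 lbmol/h

Conversion of A: A consumed = 1ξ₁ = 0.489 × 729 → ξ₁ = 356.5 lbmol/h.
Yield of C: 1ξ₂ / 729 = 0.114 → ξ₂ = 83.11 lbmol/h.
Outlet amounts (n = n₀ + Σ ν·ξ):
  A: 729 − 1(356.5) = 372.5
  B: 0 + 1(356.5) − 2(83.11) = 190.3
  C: 0 + 1(83.11) = 83.11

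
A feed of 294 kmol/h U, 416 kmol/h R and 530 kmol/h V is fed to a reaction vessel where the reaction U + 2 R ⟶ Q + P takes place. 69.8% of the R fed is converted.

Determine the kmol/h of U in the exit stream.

R reacted = 0.698 × 416 = 290.4 kmol/h; ν_R = −2, so ξ = 290.4/2 = 145.2 kmol/h.
Outlet amounts (n = n₀ + ν ξ):
  U: 294 − 1(145.2) = 148.8
  R: 416 − 2(145.2) = 125.6
  Q: 0 + 1(145.2) = 145.2
  P: 0 + 1(145.2) = 145.2
  V: 530 (inert)

149 kmol/h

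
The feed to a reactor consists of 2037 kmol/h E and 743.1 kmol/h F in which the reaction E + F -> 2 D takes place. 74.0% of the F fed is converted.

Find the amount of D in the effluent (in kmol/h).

F reacted = 0.74 × 743.1 = 549.9 kmol/h; ν_F = −1, so ξ = 549.9/1 = 549.9 kmol/h.
Outlet amounts (n = n₀ + ν ξ):
  E: 2037 − 1(549.9) = 1487
  F: 743.1 − 1(549.9) = 193.2
  D: 0 + 2(549.9) = 1100

1100 kmol/h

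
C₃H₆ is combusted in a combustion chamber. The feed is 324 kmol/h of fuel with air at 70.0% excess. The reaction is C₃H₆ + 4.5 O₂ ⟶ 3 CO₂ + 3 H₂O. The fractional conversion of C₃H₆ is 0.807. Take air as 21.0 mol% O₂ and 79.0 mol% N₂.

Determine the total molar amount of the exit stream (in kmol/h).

12300 kmol/h

Stoichiometric O₂ = 4.5 × 324 = 1458 kmol/h; O₂ fed = 1458 × 1.700 = 2479 kmol/h.
N₂ fed = 2479 × 79/21 = 9324 kmol/h.
Fuel reacted = 0.807 × 324 → ξ = 261.5 kmol/h.
Outlet (n = n₀ + ν ξ):
  C₃H₆: 324 − 1(261.5) = 62.53
  O₂: 2479 − 4.5(261.5) = 1302
  N₂: 9324 (inert)
  CO₂: 0 + 3(261.5) = 784.4
  H₂O: 0 + 3(261.5) = 784.4
Total out = 62.53 + 1302 + 9324 + 784.4 + 784.4 = 12260 kmol/h.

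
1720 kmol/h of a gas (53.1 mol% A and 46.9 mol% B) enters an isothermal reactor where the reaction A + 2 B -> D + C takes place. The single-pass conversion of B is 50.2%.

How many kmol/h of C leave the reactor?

B reacted = 0.502 × 806.7 = 405 kmol/h; ν_B = −2, so ξ = 405/2 = 202.5 kmol/h.
Outlet amounts (n = n₀ + ν ξ):
  A: 913.3 − 1(202.5) = 710.8
  B: 806.7 − 2(202.5) = 401.7
  D: 0 + 1(202.5) = 202.5
  C: 0 + 1(202.5) = 202.5

202 kmol/h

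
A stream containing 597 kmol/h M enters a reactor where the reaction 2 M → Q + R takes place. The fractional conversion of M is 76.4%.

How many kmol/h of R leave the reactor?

228 kmol/h

M reacted = 0.764 × 597 = 456.1 kmol/h; ν_M = −2, so ξ = 456.1/2 = 228.1 kmol/h.
Outlet amounts (n = n₀ + ν ξ):
  M: 597 − 2(228.1) = 140.9
  Q: 0 + 1(228.1) = 228.1
  R: 0 + 1(228.1) = 228.1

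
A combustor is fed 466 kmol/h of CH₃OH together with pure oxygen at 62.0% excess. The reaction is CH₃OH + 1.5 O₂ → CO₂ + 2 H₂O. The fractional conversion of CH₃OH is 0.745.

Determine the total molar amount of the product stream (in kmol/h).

1770 kmol/h

Stoichiometric O₂ = 1.5 × 466 = 699 kmol/h; O₂ fed = 699 × 1.620 = 1132 kmol/h.
Fuel reacted = 0.745 × 466 → ξ = 347.2 kmol/h.
Outlet (n = n₀ + ν ξ):
  CH₃OH: 466 − 1(347.2) = 118.8
  O₂: 1132 − 1.5(347.2) = 611.6
  CO₂: 0 + 1(347.2) = 347.2
  H₂O: 0 + 2(347.2) = 694.3
Total out = 118.8 + 611.6 + 347.2 + 694.3 = 1772 kmol/h.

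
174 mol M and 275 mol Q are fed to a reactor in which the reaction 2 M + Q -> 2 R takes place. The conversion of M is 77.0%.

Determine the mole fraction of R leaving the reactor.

M reacted = 0.77 × 174 = 134 mol; ν_M = −2, so ξ = 134/2 = 66.99 mol.
Outlet amounts (n = n₀ + ν ξ):
  M: 174 − 2(66.99) = 40.02
  Q: 275 − 1(66.99) = 208
  R: 0 + 2(66.99) = 134
Total out = 382 mol; y_R = 134 / 382 = 0.3507.

0.351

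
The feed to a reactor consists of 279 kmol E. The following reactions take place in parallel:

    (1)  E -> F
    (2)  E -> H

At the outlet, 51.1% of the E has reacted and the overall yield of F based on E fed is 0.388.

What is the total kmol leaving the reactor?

Yield of F: 1ξ₁ / 279 = 0.388 → ξ₁ = 108.3 kmol.
Conversion of E: 1ξ₁ + 1ξ₂ = 0.511 × 279 = 142.6 → ξ₂ = 34.32 kmol.
Outlet amounts (n = n₀ + Σ ν·ξ):
  E: 279 − 1(108.3) − 1(34.32) = 136.4
  F: 0 + 1(108.3) = 108.3
  H: 0 + 1(34.32) = 34.32
Total out = 136.4 + 108.3 + 34.32 = 279 kmol.

279 kmol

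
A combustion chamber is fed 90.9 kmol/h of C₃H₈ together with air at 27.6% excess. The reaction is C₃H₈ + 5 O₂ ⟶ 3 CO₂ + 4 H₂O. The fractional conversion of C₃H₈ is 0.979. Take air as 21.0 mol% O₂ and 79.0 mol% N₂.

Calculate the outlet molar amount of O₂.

135 kmol/h

Stoichiometric O₂ = 5 × 90.9 = 454.5 kmol/h; O₂ fed = 454.5 × 1.276 = 579.9 kmol/h.
N₂ fed = 579.9 × 79/21 = 2182 kmol/h.
Fuel reacted = 0.979 × 90.9 → ξ = 88.99 kmol/h.
Outlet (n = n₀ + ν ξ):
  C₃H₈: 90.9 − 1(88.99) = 1.909
  O₂: 579.9 − 5(88.99) = 135
  N₂: 2182 (inert)
  CO₂: 0 + 3(88.99) = 267
  H₂O: 0 + 4(88.99) = 356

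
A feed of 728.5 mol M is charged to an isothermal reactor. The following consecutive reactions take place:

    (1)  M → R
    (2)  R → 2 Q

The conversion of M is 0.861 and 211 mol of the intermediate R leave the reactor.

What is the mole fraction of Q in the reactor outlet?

Conversion of M: M consumed = 1ξ₁ = 0.861 × 728.5 → ξ₁ = 627.2 mol.
R balance: n_R = 0 + 1ξ₁ − 1ξ₂ = 211 → ξ₂ = (1·627.2 − 211)/1 = 416.2 mol.
Outlet amounts (n = n₀ + Σ ν·ξ):
  M: 728.5 − 1(627.2) = 101.3
  R: 0 + 1(627.2) − 1(416.2) = 211
  Q: 0 + 2(416.2) = 832.5
Total out = 1145 mol; y_Q = 832.5 / 1145 = 0.7272.

0.727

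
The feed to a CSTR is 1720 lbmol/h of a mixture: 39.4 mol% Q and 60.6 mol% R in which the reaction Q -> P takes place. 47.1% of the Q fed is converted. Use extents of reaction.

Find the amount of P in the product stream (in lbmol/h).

319 lbmol/h

Q reacted = 0.471 × 677.7 = 319.2 lbmol/h; ν_Q = −1, so ξ = 319.2/1 = 319.2 lbmol/h.
Outlet amounts (n = n₀ + ν ξ):
  Q: 677.7 − 1(319.2) = 358.5
  P: 0 + 1(319.2) = 319.2
  R: 1042 (inert)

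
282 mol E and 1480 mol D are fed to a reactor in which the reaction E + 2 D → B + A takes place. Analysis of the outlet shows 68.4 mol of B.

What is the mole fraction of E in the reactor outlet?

For B: n = n₀ + 1ξ → 68.4 = 0 + 1ξ, giving ξ = 68.4 mol.
Outlet amounts (n = n₀ + ν ξ):
  E: 282 − 1(68.4) = 213.6
  D: 1480 − 2(68.4) = 1343
  B: 0 + 1(68.4) = 68.4
  A: 0 + 1(68.4) = 68.4
Total out = 1694 mol; y_E = 213.6 / 1694 = 0.1261.

0.126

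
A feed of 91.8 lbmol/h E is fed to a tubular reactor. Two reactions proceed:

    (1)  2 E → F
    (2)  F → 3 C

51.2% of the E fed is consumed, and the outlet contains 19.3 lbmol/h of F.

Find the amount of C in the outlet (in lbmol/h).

Conversion of E: E consumed = 2ξ₁ = 0.512 × 91.8 → ξ₁ = 23.5 lbmol/h.
F balance: n_F = 0 + 1ξ₁ − 1ξ₂ = 19.3 → ξ₂ = (1·23.5 − 19.3)/1 = 4.201 lbmol/h.
Outlet amounts (n = n₀ + Σ ν·ξ):
  E: 91.8 − 2(23.5) = 44.8
  F: 0 + 1(23.5) − 1(4.201) = 19.3
  C: 0 + 3(4.201) = 12.6

12.6 lbmol/h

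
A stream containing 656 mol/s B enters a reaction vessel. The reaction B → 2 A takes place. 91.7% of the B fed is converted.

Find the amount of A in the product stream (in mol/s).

1200 mol/s

B reacted = 0.917 × 656 = 601.6 mol/s; ν_B = −1, so ξ = 601.6/1 = 601.6 mol/s.
Outlet amounts (n = n₀ + ν ξ):
  B: 656 − 1(601.6) = 54.45
  A: 0 + 2(601.6) = 1203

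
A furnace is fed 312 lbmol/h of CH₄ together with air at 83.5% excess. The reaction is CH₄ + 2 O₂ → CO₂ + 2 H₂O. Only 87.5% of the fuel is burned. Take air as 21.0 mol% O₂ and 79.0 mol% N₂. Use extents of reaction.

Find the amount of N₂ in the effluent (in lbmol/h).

Stoichiometric O₂ = 2 × 312 = 624 lbmol/h; O₂ fed = 624 × 1.835 = 1145 lbmol/h.
N₂ fed = 1145 × 79/21 = 4308 lbmol/h.
Fuel reacted = 0.875 × 312 → ξ = 273 lbmol/h.
Outlet (n = n₀ + ν ξ):
  CH₄: 312 − 1(273) = 39
  O₂: 1145 − 2(273) = 599
  N₂: 4308 (inert)
  CO₂: 0 + 1(273) = 273
  H₂O: 0 + 2(273) = 546

4310 lbmol/h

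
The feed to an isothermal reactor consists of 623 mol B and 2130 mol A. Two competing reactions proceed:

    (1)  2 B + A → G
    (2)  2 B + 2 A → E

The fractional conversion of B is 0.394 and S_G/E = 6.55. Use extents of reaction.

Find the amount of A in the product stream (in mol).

Conversion of B: B consumed = 0.394 × 623 = 245.5 mol = 2ξ₁ + 2ξ₂.
Selectivity: 1ξ₁ / (1ξ₂) = 6.55 → ξ₁ = 6.55 ξ₂.
Substitute: (2·6.55 + 2) ξ₂ = 245.5 → ξ₂ = 16.26 mol, ξ₁ = 106.5 mol.
Outlet amounts (n = n₀ + Σ ν·ξ):
  B: 623 − 2(106.5) − 2(16.26) = 377.5
  A: 2130 − 1(106.5) − 2(16.26) = 1991
  G: 0 + 1(106.5) = 106.5
  E: 0 + 1(16.26) = 16.26

1990 mol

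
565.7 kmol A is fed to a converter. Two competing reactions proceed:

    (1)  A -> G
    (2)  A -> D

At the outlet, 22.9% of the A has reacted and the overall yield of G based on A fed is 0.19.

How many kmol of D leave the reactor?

Yield of G: 1ξ₁ / 565.7 = 0.19 → ξ₁ = 107.5 kmol.
Conversion of A: 1ξ₁ + 1ξ₂ = 0.229 × 565.7 = 129.5 → ξ₂ = 22.06 kmol.
Outlet amounts (n = n₀ + Σ ν·ξ):
  A: 565.7 − 1(107.5) − 1(22.06) = 436.2
  G: 0 + 1(107.5) = 107.5
  D: 0 + 1(22.06) = 22.06

22.1 kmol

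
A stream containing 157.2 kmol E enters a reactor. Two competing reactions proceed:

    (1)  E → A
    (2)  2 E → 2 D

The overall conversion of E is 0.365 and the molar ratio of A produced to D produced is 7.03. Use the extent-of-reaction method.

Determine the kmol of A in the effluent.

50.2 kmol

Conversion of E: E consumed = 0.365 × 157.2 = 57.38 kmol = 1ξ₁ + 2ξ₂.
Selectivity: 1ξ₁ / (2ξ₂) = 7.03 → ξ₁ = 14.06 ξ₂.
Substitute: (1·14.06 + 2) ξ₂ = 57.38 → ξ₂ = 3.573 kmol, ξ₁ = 50.23 kmol.
Outlet amounts (n = n₀ + Σ ν·ξ):
  E: 157.2 − 1(50.23) − 2(3.573) = 99.82
  A: 0 + 1(50.23) = 50.23
  D: 0 + 2(3.573) = 7.145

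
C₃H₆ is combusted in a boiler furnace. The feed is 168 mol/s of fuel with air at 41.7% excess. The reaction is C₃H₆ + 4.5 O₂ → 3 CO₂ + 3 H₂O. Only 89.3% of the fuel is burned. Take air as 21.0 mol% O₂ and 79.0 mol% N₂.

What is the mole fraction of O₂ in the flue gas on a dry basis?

Stoichiometric O₂ = 4.5 × 168 = 756 mol/s; O₂ fed = 756 × 1.417 = 1071 mol/s.
N₂ fed = 1071 × 79/21 = 4030 mol/s.
Fuel reacted = 0.893 × 168 → ξ = 150 mol/s.
Outlet (n = n₀ + ν ξ):
  C₃H₆: 168 − 1(150) = 17.98
  O₂: 1071 − 4.5(150) = 396.1
  N₂: 4030 (inert)
  CO₂: 0 + 3(150) = 450.1
  H₂O: 0 + 3(150) = 450.1
Dry total = 4894 mol/s; y_O₂ (dry) = 396.1 / 4894 = 0.08094.

0.0809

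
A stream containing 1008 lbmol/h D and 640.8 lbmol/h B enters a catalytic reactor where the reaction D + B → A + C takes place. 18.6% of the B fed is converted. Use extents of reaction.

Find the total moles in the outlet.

1650 lbmol/h

B reacted = 0.186 × 640.8 = 119.2 lbmol/h; ν_B = −1, so ξ = 119.2/1 = 119.2 lbmol/h.
Outlet amounts (n = n₀ + ν ξ):
  D: 1008 − 1(119.2) = 888.8
  B: 640.8 − 1(119.2) = 521.6
  A: 0 + 1(119.2) = 119.2
  C: 0 + 1(119.2) = 119.2
Total out = 888.8 + 521.6 + 119.2 + 119.2 = 1649 lbmol/h.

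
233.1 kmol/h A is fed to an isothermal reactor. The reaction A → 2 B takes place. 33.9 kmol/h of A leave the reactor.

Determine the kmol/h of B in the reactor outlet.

398 kmol/h

For A: n = n₀ − 1ξ → 33.9 = 233.1 − 1ξ, giving ξ = 199.2 kmol/h.
Outlet amounts (n = n₀ + ν ξ):
  A: 233.1 − 1(199.2) = 33.9
  B: 0 + 2(199.2) = 398.4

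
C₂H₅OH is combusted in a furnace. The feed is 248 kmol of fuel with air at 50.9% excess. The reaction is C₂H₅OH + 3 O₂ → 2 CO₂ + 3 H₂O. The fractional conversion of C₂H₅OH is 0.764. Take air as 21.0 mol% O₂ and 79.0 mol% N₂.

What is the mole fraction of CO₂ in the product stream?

0.0655

Stoichiometric O₂ = 3 × 248 = 744 kmol; O₂ fed = 744 × 1.509 = 1123 kmol.
N₂ fed = 1123 × 79/21 = 4223 kmol.
Fuel reacted = 0.764 × 248 → ξ = 189.5 kmol.
Outlet (n = n₀ + ν ξ):
  C₂H₅OH: 248 − 1(189.5) = 58.53
  O₂: 1123 − 3(189.5) = 554.3
  N₂: 4223 (inert)
  CO₂: 0 + 2(189.5) = 378.9
  H₂O: 0 + 3(189.5) = 568.4
Total out = 5784 kmol; y_CO₂ = 378.9 / 5784 = 0.06552.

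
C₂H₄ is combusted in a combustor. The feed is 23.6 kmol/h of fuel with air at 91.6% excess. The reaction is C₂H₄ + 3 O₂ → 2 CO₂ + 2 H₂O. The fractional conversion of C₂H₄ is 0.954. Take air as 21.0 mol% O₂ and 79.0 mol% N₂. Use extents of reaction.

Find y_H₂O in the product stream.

Stoichiometric O₂ = 3 × 23.6 = 70.8 kmol/h; O₂ fed = 70.8 × 1.916 = 135.7 kmol/h.
N₂ fed = 135.7 × 79/21 = 510.3 kmol/h.
Fuel reacted = 0.954 × 23.6 → ξ = 22.51 kmol/h.
Outlet (n = n₀ + ν ξ):
  C₂H₄: 23.6 − 1(22.51) = 1.086
  O₂: 135.7 − 3(22.51) = 68.11
  N₂: 510.3 (inert)
  CO₂: 0 + 2(22.51) = 45.03
  H₂O: 0 + 2(22.51) = 45.03
Total out = 669.6 kmol/h; y_H₂O = 45.03 / 669.6 = 0.06725.

0.0673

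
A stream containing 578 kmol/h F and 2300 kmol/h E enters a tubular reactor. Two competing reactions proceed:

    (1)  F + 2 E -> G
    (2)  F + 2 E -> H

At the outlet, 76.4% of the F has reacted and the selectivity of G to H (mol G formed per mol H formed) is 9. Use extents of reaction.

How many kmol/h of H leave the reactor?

Conversion of F: F consumed = 0.764 × 578 = 441.6 kmol/h = 1ξ₁ + 1ξ₂.
Selectivity: 1ξ₁ / (1ξ₂) = 9 → ξ₁ = 9 ξ₂.
Substitute: (1·9 + 1) ξ₂ = 441.6 → ξ₂ = 44.16 kmol/h, ξ₁ = 397.4 kmol/h.
Outlet amounts (n = n₀ + Σ ν·ξ):
  F: 578 − 1(397.4) − 1(44.16) = 136.4
  E: 2300 − 2(397.4) − 2(44.16) = 1417
  G: 0 + 1(397.4) = 397.4
  H: 0 + 1(44.16) = 44.16

44.2 kmol/h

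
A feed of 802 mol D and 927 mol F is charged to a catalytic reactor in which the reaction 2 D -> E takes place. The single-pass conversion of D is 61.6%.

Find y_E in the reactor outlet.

0.167

D reacted = 0.616 × 802 = 494 mol; ν_D = −2, so ξ = 494/2 = 247 mol.
Outlet amounts (n = n₀ + ν ξ):
  D: 802 − 2(247) = 308
  E: 0 + 1(247) = 247
  F: 927 (inert)
Total out = 1482 mol; y_E = 247 / 1482 = 0.1667.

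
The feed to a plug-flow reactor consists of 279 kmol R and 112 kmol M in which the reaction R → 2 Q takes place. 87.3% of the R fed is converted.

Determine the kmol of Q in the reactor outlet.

487 kmol

R reacted = 0.873 × 279 = 243.6 kmol; ν_R = −1, so ξ = 243.6/1 = 243.6 kmol.
Outlet amounts (n = n₀ + ν ξ):
  R: 279 − 1(243.6) = 35.43
  Q: 0 + 2(243.6) = 487.1
  M: 112 (inert)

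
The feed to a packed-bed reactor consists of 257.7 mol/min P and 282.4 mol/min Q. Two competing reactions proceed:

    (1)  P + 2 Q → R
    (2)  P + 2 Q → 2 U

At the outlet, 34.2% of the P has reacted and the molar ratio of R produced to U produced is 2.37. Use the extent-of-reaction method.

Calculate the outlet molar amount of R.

72.8 mol/min

Conversion of P: P consumed = 0.342 × 257.7 = 88.13 mol/min = 1ξ₁ + 1ξ₂.
Selectivity: 1ξ₁ / (2ξ₂) = 2.37 → ξ₁ = 4.74 ξ₂.
Substitute: (1·4.74 + 1) ξ₂ = 88.13 → ξ₂ = 15.35 mol/min, ξ₁ = 72.78 mol/min.
Outlet amounts (n = n₀ + Σ ν·ξ):
  P: 257.7 − 1(72.78) − 1(15.35) = 169.6
  Q: 282.4 − 2(72.78) − 2(15.35) = 106.1
  R: 0 + 1(72.78) = 72.78
  U: 0 + 2(15.35) = 30.71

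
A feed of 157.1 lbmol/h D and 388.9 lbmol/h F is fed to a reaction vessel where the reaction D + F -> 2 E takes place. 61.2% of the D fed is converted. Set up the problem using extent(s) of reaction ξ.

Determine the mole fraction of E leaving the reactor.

0.352

D reacted = 0.612 × 157.1 = 96.15 lbmol/h; ν_D = −1, so ξ = 96.15/1 = 96.15 lbmol/h.
Outlet amounts (n = n₀ + ν ξ):
  D: 157.1 − 1(96.15) = 60.95
  F: 388.9 − 1(96.15) = 292.8
  E: 0 + 2(96.15) = 192.3
Total out = 546 lbmol/h; y_E = 192.3 / 546 = 0.3522.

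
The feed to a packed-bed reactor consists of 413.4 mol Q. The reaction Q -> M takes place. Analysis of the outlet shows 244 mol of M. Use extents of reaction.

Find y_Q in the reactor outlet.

For M: n = n₀ + 1ξ → 244 = 0 + 1ξ, giving ξ = 244 mol.
Outlet amounts (n = n₀ + ν ξ):
  Q: 413.4 − 1(244) = 169.4
  M: 0 + 1(244) = 244
Total out = 413.4 mol; y_Q = 169.4 / 413.4 = 0.4098.

0.41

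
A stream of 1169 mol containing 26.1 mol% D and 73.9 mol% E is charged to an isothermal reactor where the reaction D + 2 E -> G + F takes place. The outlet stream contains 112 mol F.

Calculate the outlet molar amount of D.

193 mol

For F: n = n₀ + 1ξ → 112 = 0 + 1ξ, giving ξ = 112 mol.
Outlet amounts (n = n₀ + ν ξ):
  D: 305.1 − 1(112) = 193.1
  E: 863.9 − 2(112) = 639.9
  G: 0 + 1(112) = 112
  F: 0 + 1(112) = 112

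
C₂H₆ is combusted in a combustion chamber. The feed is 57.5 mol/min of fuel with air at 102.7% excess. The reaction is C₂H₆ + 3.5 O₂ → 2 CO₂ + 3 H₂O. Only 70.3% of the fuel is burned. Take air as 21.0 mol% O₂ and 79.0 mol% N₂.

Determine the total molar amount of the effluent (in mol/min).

2020 mol/min

Stoichiometric O₂ = 3.5 × 57.5 = 201.2 mol/min; O₂ fed = 201.2 × 2.027 = 407.9 mol/min.
N₂ fed = 407.9 × 79/21 = 1535 mol/min.
Fuel reacted = 0.703 × 57.5 → ξ = 40.42 mol/min.
Outlet (n = n₀ + ν ξ):
  C₂H₆: 57.5 − 1(40.42) = 17.08
  O₂: 407.9 − 3.5(40.42) = 266.5
  N₂: 1535 (inert)
  CO₂: 0 + 2(40.42) = 80.84
  H₂O: 0 + 3(40.42) = 121.3
Total out = 17.08 + 266.5 + 1535 + 80.84 + 121.3 = 2020 mol/min.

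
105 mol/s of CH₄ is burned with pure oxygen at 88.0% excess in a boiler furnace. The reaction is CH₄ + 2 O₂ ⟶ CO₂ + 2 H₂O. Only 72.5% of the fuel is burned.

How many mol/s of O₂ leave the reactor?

Stoichiometric O₂ = 2 × 105 = 210 mol/s; O₂ fed = 210 × 1.880 = 394.8 mol/s.
Fuel reacted = 0.725 × 105 → ξ = 76.12 mol/s.
Outlet (n = n₀ + ν ξ):
  CH₄: 105 − 1(76.12) = 28.88
  O₂: 394.8 − 2(76.12) = 242.5
  CO₂: 0 + 1(76.12) = 76.12
  H₂O: 0 + 2(76.12) = 152.2

243 mol/s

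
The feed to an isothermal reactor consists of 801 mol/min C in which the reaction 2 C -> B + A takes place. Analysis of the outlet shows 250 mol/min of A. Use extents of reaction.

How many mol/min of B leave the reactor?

250 mol/min

For A: n = n₀ + 1ξ → 250 = 0 + 1ξ, giving ξ = 250 mol/min.
Outlet amounts (n = n₀ + ν ξ):
  C: 801 − 2(250) = 301
  B: 0 + 1(250) = 250
  A: 0 + 1(250) = 250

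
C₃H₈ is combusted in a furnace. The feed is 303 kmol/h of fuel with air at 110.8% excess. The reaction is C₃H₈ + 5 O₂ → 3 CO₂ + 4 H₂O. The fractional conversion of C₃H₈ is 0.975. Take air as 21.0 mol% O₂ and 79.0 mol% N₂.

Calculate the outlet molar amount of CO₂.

886 kmol/h

Stoichiometric O₂ = 5 × 303 = 1515 kmol/h; O₂ fed = 1515 × 2.108 = 3194 kmol/h.
N₂ fed = 3194 × 79/21 = 12010 kmol/h.
Fuel reacted = 0.975 × 303 → ξ = 295.4 kmol/h.
Outlet (n = n₀ + ν ξ):
  C₃H₈: 303 − 1(295.4) = 7.575
  O₂: 3194 − 5(295.4) = 1716
  N₂: 12010 (inert)
  CO₂: 0 + 3(295.4) = 886.3
  H₂O: 0 + 4(295.4) = 1182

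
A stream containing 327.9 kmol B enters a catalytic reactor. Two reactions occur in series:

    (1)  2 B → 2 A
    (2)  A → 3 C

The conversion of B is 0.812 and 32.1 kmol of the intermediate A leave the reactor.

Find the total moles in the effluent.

796 kmol

Conversion of B: B consumed = 2ξ₁ = 0.812 × 327.9 → ξ₁ = 133.1 kmol.
A balance: n_A = 0 + 2ξ₁ − 1ξ₂ = 32.1 → ξ₂ = (2·133.1 − 32.1)/1 = 234.2 kmol.
Outlet amounts (n = n₀ + Σ ν·ξ):
  B: 327.9 − 2(133.1) = 61.65
  A: 0 + 2(133.1) − 1(234.2) = 32.1
  C: 0 + 3(234.2) = 702.5
Total out = 61.65 + 32.1 + 702.5 = 796.2 kmol.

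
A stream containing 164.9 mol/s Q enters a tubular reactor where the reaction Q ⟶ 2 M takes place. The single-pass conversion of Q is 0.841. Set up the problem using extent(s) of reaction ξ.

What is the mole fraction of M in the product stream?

Q reacted = 0.841 × 164.9 = 138.7 mol/s; ν_Q = −1, so ξ = 138.7/1 = 138.7 mol/s.
Outlet amounts (n = n₀ + ν ξ):
  Q: 164.9 − 1(138.7) = 26.22
  M: 0 + 2(138.7) = 277.4
Total out = 303.6 mol/s; y_M = 277.4 / 303.6 = 0.9136.

0.914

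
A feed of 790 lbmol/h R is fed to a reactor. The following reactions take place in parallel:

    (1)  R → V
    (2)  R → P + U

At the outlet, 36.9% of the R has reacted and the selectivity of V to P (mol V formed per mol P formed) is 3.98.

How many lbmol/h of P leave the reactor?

58.5 lbmol/h

Conversion of R: R consumed = 0.369 × 790 = 291.5 lbmol/h = 1ξ₁ + 1ξ₂.
Selectivity: 1ξ₁ / (1ξ₂) = 3.98 → ξ₁ = 3.98 ξ₂.
Substitute: (1·3.98 + 1) ξ₂ = 291.5 → ξ₂ = 58.54 lbmol/h, ξ₁ = 233 lbmol/h.
Outlet amounts (n = n₀ + Σ ν·ξ):
  R: 790 − 1(233) − 1(58.54) = 498.5
  V: 0 + 1(233) = 233
  P: 0 + 1(58.54) = 58.54
  U: 0 + 1(58.54) = 58.54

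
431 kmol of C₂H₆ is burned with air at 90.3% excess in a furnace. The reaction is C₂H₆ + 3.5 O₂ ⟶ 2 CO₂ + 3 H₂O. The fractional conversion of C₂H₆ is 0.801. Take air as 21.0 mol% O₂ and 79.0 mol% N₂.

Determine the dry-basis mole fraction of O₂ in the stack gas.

Stoichiometric O₂ = 3.5 × 431 = 1508 kmol; O₂ fed = 1508 × 1.903 = 2871 kmol.
N₂ fed = 2871 × 79/21 = 10800 kmol.
Fuel reacted = 0.801 × 431 → ξ = 345.2 kmol.
Outlet (n = n₀ + ν ξ):
  C₂H₆: 431 − 1(345.2) = 85.77
  O₂: 2871 − 3.5(345.2) = 1662
  N₂: 10800 (inert)
  CO₂: 0 + 2(345.2) = 690.5
  H₂O: 0 + 3(345.2) = 1036
Dry total = 13240 kmol; y_O₂ (dry) = 1662 / 13240 = 0.1256.

0.126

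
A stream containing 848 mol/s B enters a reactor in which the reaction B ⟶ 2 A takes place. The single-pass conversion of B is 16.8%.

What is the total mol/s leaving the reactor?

990 mol/s

B reacted = 0.168 × 848 = 142.5 mol/s; ν_B = −1, so ξ = 142.5/1 = 142.5 mol/s.
Outlet amounts (n = n₀ + ν ξ):
  B: 848 − 1(142.5) = 705.5
  A: 0 + 2(142.5) = 284.9
Total out = 705.5 + 284.9 = 990.5 mol/s.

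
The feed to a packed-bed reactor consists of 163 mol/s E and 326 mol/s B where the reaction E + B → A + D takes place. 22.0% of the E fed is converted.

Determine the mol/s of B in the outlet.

E reacted = 0.22 × 163 = 35.86 mol/s; ν_E = −1, so ξ = 35.86/1 = 35.86 mol/s.
Outlet amounts (n = n₀ + ν ξ):
  E: 163 − 1(35.86) = 127.1
  B: 326 − 1(35.86) = 290.1
  A: 0 + 1(35.86) = 35.86
  D: 0 + 1(35.86) = 35.86

290 mol/s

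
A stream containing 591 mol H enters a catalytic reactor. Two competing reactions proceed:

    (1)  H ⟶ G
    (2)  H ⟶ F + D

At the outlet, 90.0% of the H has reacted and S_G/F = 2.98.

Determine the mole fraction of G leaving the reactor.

Conversion of H: H consumed = 0.9 × 591 = 531.9 mol = 1ξ₁ + 1ξ₂.
Selectivity: 1ξ₁ / (1ξ₂) = 2.98 → ξ₁ = 2.98 ξ₂.
Substitute: (1·2.98 + 1) ξ₂ = 531.9 → ξ₂ = 133.6 mol, ξ₁ = 398.3 mol.
Outlet amounts (n = n₀ + Σ ν·ξ):
  H: 591 − 1(398.3) − 1(133.6) = 59.1
  G: 0 + 1(398.3) = 398.3
  F: 0 + 1(133.6) = 133.6
  D: 0 + 1(133.6) = 133.6
Total out = 724.6 mol; y_G = 398.3 / 724.6 = 0.5496.

0.55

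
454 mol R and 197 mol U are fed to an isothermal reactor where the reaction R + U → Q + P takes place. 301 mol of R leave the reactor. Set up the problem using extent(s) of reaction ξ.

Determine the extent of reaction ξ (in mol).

ξ = 153 mol

For R: n = n₀ − 1ξ → 301 = 454 − 1ξ, giving ξ = 153 mol.
Outlet amounts (n = n₀ + ν ξ):
  R: 454 − 1(153) = 301
  U: 197 − 1(153) = 44
  Q: 0 + 1(153) = 153
  P: 0 + 1(153) = 153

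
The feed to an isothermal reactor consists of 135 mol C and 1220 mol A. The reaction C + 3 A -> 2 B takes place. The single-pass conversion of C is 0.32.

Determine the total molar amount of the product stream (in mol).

C reacted = 0.32 × 135 = 43.2 mol; ν_C = −1, so ξ = 43.2/1 = 43.2 mol.
Outlet amounts (n = n₀ + ν ξ):
  C: 135 − 1(43.2) = 91.8
  A: 1220 − 3(43.2) = 1090
  B: 0 + 2(43.2) = 86.4
Total out = 91.8 + 1090 + 86.4 = 1269 mol.

1270 mol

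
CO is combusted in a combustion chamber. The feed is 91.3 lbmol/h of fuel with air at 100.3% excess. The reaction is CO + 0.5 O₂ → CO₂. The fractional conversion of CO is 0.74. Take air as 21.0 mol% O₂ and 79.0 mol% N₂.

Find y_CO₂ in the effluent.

Stoichiometric O₂ = 0.5 × 91.3 = 45.65 lbmol/h; O₂ fed = 45.65 × 2.003 = 91.44 lbmol/h.
N₂ fed = 91.44 × 79/21 = 344 lbmol/h.
Fuel reacted = 0.74 × 91.3 → ξ = 67.56 lbmol/h.
Outlet (n = n₀ + ν ξ):
  CO: 91.3 − 1(67.56) = 23.74
  O₂: 91.44 − 0.5(67.56) = 57.66
  N₂: 344 (inert)
  CO₂: 0 + 1(67.56) = 67.56
Total out = 492.9 lbmol/h; y_CO₂ = 67.56 / 492.9 = 0.1371.

0.137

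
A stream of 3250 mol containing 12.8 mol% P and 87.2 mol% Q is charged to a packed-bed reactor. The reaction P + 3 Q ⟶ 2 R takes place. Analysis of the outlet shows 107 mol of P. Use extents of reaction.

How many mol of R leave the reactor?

618 mol

For P: n = n₀ − 1ξ → 107 = 416 − 1ξ, giving ξ = 309 mol.
Outlet amounts (n = n₀ + ν ξ):
  P: 416 − 1(309) = 107
  Q: 2834 − 3(309) = 1907
  R: 0 + 2(309) = 618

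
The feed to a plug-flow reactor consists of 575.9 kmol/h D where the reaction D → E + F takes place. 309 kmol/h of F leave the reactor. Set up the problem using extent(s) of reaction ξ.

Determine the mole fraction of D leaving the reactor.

For F: n = n₀ + 1ξ → 309 = 0 + 1ξ, giving ξ = 309 kmol/h.
Outlet amounts (n = n₀ + ν ξ):
  D: 575.9 − 1(309) = 266.9
  E: 0 + 1(309) = 309
  F: 0 + 1(309) = 309
Total out = 884.9 kmol/h; y_D = 266.9 / 884.9 = 0.3016.

0.302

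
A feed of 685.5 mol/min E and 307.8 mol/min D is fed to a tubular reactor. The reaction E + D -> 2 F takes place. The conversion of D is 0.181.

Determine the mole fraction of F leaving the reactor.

0.112

D reacted = 0.181 × 307.8 = 55.71 mol/min; ν_D = −1, so ξ = 55.71/1 = 55.71 mol/min.
Outlet amounts (n = n₀ + ν ξ):
  E: 685.5 − 1(55.71) = 629.8
  D: 307.8 − 1(55.71) = 252.1
  F: 0 + 2(55.71) = 111.4
Total out = 993.3 mol/min; y_F = 111.4 / 993.3 = 0.1122.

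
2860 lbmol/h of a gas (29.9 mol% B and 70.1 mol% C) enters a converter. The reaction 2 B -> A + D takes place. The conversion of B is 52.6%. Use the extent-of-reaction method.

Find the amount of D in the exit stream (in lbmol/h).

B reacted = 0.526 × 855.1 = 449.8 lbmol/h; ν_B = −2, so ξ = 449.8/2 = 224.9 lbmol/h.
Outlet amounts (n = n₀ + ν ξ):
  B: 855.1 − 2(224.9) = 405.3
  A: 0 + 1(224.9) = 224.9
  D: 0 + 1(224.9) = 224.9
  C: 2005 (inert)

225 lbmol/h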